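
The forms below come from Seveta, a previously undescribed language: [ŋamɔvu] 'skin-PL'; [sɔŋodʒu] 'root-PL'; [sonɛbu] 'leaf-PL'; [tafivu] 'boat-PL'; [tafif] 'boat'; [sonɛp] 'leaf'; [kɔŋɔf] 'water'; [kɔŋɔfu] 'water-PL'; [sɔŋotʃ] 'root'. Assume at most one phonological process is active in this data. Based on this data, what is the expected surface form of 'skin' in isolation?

[ŋamɔf]

'boat' shows [v] ~ [f] at the end of the stem ([tafivu] vs [tafif]).
The stem 'water' ([kɔŋɔfu], [kɔŋɔf]) shows [f] unchanged in both environments, so [f] cannot be basic with [v] derived before the PL suffix.
Therefore /v/ is basic and [f] is derived by word-final obstruent devoicing (voiced obstruents become voiceless word-finally).
The one attested form of 'skin', [ŋamɔvu], shows underlying /ŋamɔv/. Applying the same rule word-finally gives [ŋamɔf].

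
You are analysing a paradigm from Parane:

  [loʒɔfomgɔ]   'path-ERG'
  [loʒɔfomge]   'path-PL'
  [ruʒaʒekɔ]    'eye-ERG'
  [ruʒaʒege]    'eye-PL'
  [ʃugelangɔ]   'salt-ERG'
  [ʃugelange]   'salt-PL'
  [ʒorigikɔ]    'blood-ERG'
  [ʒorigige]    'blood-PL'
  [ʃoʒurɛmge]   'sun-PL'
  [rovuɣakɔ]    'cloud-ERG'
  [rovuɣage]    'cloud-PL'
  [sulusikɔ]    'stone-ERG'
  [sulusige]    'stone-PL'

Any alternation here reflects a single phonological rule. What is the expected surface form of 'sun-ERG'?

The ERG morpheme has two allomorphs, [-gɔ] and [-kɔ].
By contrast the PL suffix keeps its initial [g] throughout — that segment must be underlying.
The ERG suffix is therefore /-kɔ/ underlyingly, with post-nasal voicing: voiceless stops become voiced after a nasal.
After 'sun', which ends in a nasal, the suffix surfaces as [-gɔ], giving [ʃoʒurɛmgɔ].

[ʃoʒurɛmgɔ]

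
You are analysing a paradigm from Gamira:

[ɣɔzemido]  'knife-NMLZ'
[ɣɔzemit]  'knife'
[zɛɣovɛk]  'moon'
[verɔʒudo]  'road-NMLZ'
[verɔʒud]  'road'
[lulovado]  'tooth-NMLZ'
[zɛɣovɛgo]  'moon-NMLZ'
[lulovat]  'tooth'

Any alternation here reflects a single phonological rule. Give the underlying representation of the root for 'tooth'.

The stem for 'tooth' ends in [t] in [lulovat] but [d] in [lulovado].
But 'road' keeps [d] in both environments ([verɔʒud], [verɔʒudo]), so there is no rule changing /d/ to [t] in isolation.
The underlying segment must be /t/; voiceless stops become voiced between vowels, yielding [d] there.
The underlying form of 'tooth' is therefore /lulovat/.

/lulovat/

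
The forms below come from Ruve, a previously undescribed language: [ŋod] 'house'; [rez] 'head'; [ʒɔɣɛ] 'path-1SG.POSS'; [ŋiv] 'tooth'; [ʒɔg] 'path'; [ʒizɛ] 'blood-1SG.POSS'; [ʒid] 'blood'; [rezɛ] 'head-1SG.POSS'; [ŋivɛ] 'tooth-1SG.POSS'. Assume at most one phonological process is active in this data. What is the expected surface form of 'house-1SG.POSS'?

The stem for 'blood' ends in [d] in [ʒid] but [z] in [ʒizɛ].
If /z/ were underlying and a rule turned it into [d] in isolation, 'head' would also alternate; but it has [z] in both [rez] and [rezɛ].
So /d/ is underlying, and a rule of intervocalic spirantization — voiced stops become fricatives between vowels — gives [z].
From [ŋod] the stem 'house' is /ŋod/; between vowels this yields [ŋozɛ].

[ŋozɛ]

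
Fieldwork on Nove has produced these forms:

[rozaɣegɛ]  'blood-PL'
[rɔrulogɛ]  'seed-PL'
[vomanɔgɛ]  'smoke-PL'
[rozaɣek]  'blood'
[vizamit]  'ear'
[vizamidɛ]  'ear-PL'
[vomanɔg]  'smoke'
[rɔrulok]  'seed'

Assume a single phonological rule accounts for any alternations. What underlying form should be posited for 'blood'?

/rozaɣek/

'blood' shows [g] ~ [k] at the end of the stem ([rozaɣegɛ] vs [rozaɣek]).
But 'smoke' keeps [g] in both environments ([vomanɔgɛ], [vomanɔg]), so there is no rule changing /g/ to [k] in isolation.
Therefore /k/ is basic and [g] is derived by intervocalic voicing (voiceless stops become voiced between vowels).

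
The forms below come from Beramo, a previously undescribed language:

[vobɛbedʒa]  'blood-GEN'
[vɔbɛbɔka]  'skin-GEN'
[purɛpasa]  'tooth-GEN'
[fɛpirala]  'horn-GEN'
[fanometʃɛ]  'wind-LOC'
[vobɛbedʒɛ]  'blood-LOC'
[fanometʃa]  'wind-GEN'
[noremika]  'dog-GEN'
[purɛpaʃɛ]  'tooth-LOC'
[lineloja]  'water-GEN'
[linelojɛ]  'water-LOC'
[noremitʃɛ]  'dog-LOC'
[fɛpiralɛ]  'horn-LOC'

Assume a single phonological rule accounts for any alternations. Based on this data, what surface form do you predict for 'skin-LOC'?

The root 'dog' surfaces as [noremika] and [noremitʃɛ], with a stem-final [k] ~ [tʃ] alternation.
But 'wind' keeps [tʃ] in both environments ([fanometʃa], [fanometʃɛ]), so there is no rule changing /tʃ/ to [k] before the GEN suffix.
So /k/ is underlying, and a rule of palatalization before a front vowel — /k/ and /s/ become palato-alveolar [tʃ] and [ʃ] before a front vowel — gives [tʃ].
From [vɔbɛbɔka] the stem 'skin' is /vɔbɛbɔk/; before a front vowel this yields [vɔbɛbɔtʃɛ].

[vɔbɛbɔtʃɛ]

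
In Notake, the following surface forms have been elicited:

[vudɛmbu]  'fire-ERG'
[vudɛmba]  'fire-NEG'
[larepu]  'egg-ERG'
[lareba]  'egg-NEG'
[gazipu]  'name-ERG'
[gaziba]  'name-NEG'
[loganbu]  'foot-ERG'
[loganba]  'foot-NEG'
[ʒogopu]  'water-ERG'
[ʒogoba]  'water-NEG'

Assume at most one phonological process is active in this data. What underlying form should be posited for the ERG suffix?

The ERG suffix surfaces as [-bu] and [-pu], depending on the final segment of the stem.
The NEG suffix, which begins with [b], is invariant after every stem; so [b] is not altered by any rule here.
So the underlying form is /-pu/, and voiceless stops become voiced after a nasal.

/-pu/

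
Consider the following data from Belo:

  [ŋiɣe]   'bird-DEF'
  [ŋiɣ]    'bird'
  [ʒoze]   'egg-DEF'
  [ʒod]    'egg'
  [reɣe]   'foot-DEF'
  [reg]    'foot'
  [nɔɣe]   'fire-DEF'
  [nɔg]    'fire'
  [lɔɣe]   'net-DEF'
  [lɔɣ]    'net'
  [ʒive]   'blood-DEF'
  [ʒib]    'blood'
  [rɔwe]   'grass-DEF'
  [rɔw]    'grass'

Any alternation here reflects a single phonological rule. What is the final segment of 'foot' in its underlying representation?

/g/

The stem for 'foot' ends in [ɣ] in [reɣe] but [g] in [reg].
Compare 'bird', with invariant [ɣ] in [ŋiɣe] and [ŋiɣ]: an analysis with underlying /ɣ/ and a rule producing [g] in isolation would wrongly predict alternation here too.
So /g/ is underlying, and a rule of intervocalic spirantization — voiced stops become fricatives between vowels — gives [ɣ].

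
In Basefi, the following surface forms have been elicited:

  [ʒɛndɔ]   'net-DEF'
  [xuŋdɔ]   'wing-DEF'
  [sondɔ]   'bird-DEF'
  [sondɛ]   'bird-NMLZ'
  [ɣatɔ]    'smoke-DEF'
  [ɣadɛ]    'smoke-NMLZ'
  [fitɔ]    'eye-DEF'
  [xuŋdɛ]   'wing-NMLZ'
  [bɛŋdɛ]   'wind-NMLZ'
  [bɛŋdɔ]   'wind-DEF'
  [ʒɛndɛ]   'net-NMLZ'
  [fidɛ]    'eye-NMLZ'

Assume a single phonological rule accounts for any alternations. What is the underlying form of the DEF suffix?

/-tɔ/

The DEF morpheme has two allomorphs, [-dɔ] and [-tɔ].
By contrast the NMLZ suffix keeps its initial [d] throughout — that segment must be underlying.
So the underlying form is /-tɔ/, and voiceless stops become voiced after a nasal.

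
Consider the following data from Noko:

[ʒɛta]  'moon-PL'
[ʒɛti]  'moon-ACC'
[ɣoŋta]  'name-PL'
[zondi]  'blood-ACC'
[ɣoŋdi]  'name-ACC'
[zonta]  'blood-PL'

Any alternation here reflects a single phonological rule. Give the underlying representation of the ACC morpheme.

The ACC morpheme has two allomorphs, [-di] and [-ti].
By contrast the PL suffix keeps its initial [t] throughout — that segment must be underlying.
The ACC suffix is therefore /-di/ underlyingly, with post-vocalic devoicing: voiced stops become voiceless after a vowel.

/-di/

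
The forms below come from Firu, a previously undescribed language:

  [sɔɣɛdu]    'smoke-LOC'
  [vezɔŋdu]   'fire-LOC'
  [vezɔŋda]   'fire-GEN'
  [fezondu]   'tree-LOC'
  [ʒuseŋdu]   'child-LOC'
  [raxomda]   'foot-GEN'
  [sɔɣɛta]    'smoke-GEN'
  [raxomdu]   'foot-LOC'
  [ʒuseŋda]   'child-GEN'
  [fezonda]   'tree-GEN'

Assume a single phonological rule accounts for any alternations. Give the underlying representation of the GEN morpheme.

/-ta/

The GEN suffix surfaces as [-da] and [-ta], depending on the final segment of the stem.
By contrast the LOC suffix keeps its initial [d] throughout — that segment must be underlying.
The GEN suffix is therefore /-ta/ underlyingly, with post-nasal voicing: voiceless stops become voiced after a nasal.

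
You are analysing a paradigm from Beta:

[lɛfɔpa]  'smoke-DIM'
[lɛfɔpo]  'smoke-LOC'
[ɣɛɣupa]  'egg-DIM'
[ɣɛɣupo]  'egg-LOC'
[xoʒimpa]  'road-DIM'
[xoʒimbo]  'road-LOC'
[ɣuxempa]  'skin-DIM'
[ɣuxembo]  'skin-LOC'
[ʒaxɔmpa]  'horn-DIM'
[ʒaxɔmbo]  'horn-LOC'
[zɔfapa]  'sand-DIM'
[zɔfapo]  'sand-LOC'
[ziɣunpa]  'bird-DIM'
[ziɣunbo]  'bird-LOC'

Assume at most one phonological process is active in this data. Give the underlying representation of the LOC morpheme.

The LOC morpheme has two allomorphs, [-bo] and [-po].
By contrast the DIM suffix keeps its initial [p] throughout — that segment must be underlying.
The LOC suffix is therefore /-bo/ underlyingly, with post-vocalic devoicing: voiced stops become voiceless after a vowel.

/-bo/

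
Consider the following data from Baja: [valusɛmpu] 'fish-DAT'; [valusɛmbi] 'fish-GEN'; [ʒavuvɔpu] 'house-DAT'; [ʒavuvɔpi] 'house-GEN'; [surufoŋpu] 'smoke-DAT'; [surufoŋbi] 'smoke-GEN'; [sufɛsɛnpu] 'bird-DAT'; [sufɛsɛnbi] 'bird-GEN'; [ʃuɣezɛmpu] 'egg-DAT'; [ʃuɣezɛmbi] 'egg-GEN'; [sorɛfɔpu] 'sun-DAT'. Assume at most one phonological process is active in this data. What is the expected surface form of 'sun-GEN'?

The GEN suffix surfaces as [-bi] and [-pi], depending on the final segment of the stem.
By contrast the DAT suffix keeps its initial [p] throughout — that segment must be underlying.
So the underlying form is /-bi/, and voiced stops become voiceless after a vowel.
After 'sun', which ends in a vowel, the suffix surfaces as [-pi], giving [sorɛfɔpi].

[sorɛfɔpi]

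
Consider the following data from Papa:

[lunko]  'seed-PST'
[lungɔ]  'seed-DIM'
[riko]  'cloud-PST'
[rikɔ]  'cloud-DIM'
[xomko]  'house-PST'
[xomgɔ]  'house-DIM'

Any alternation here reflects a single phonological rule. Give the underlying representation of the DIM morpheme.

/-gɔ/

The DIM suffix surfaces as [-gɔ] and [-kɔ], depending on the final segment of the stem.
By contrast the PST suffix keeps its initial [k] throughout — that segment must be underlying.
So the underlying form is /-gɔ/, and voiced stops become voiceless after a vowel.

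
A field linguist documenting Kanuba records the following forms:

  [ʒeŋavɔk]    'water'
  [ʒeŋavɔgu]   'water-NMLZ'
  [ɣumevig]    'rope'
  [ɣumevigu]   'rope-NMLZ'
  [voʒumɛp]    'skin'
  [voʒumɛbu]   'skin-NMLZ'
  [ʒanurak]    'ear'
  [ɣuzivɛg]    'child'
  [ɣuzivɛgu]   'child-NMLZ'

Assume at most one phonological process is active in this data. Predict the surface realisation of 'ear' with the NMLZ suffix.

[ʒanuragu]

In [ʒeŋavɔk] and [ʒeŋavɔgu] the final segment of 'water' alternates: [k] ~ [g].
But 'rope' keeps [g] in both environments ([ɣumevig], [ɣumevigu]), so there is no rule changing /g/ to [k] in isolation.
Therefore /k/ is basic and [g] is derived by intervocalic voicing (voiceless stops become voiced between vowels).
The one attested form of 'ear', [ʒanurak], shows underlying /ʒanurak/. Applying the same rule between vowels gives [ʒanuragu].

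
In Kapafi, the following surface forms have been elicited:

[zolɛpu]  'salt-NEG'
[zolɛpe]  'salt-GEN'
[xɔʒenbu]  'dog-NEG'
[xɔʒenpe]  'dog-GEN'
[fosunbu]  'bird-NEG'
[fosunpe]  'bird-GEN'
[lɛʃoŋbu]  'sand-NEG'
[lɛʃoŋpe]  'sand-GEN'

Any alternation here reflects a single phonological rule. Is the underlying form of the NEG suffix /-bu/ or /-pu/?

The NEG morpheme has two allomorphs, [-bu] and [-pu].
By contrast the GEN suffix keeps its initial [p] throughout — that segment must be underlying.
So the underlying form is /-bu/, and voiced stops become voiceless after a vowel.

/-bu/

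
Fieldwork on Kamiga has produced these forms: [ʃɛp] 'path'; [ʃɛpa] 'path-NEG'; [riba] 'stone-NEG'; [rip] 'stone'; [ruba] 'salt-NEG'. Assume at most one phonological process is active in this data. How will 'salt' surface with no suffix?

The stem for 'stone' ends in [b] in [riba] but [p] in [rip].
If /p/ were underlying and a rule turned it into [b] before the NEG suffix, 'path' would also alternate; but it has [p] in both [ʃɛpa] and [ʃɛp].
The underlying segment must be /b/; voiced obstruents become voiceless word-finally, yielding [p] there.
The one attested form of 'salt', [ruba], shows underlying /rub/. Applying the same rule word-finally gives [rup].

[rup]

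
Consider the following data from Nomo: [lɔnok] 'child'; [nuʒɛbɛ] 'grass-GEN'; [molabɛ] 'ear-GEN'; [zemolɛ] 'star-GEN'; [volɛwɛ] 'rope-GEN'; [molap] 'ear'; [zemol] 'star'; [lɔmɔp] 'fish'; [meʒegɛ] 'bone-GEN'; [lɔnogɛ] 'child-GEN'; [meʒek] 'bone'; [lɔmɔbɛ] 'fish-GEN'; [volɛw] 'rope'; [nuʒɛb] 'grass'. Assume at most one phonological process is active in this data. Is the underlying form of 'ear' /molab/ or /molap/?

In [molabɛ] and [molap] the final segment of 'ear' alternates: [b] ~ [p].
The stem 'grass' ([nuʒɛbɛ], [nuʒɛb]) shows [b] unchanged in both environments, so [b] cannot be basic with [p] derived in isolation.
The underlying segment must be /p/; voiceless stops become voiced between vowels, yielding [b] there.

/molap/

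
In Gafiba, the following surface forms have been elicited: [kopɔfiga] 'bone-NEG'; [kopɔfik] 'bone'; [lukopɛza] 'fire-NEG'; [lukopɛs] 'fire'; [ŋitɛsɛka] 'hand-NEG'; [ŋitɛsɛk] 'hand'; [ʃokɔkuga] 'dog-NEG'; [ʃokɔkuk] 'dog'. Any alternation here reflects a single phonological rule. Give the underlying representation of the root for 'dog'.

The stem for 'dog' ends in [g] in [ʃokɔkuga] but [k] in [ʃokɔkuk].
If /k/ were underlying and a rule turned it into [g] before the NEG suffix, 'hand' would also alternate; but it has [k] in both [ŋitɛsɛka] and [ŋitɛsɛk].
The underlying segment must be /g/; voiced obstruents become voiceless word-finally, yielding [k] there.
So 'dog' = /ʃokɔkug/.

/ʃokɔkug/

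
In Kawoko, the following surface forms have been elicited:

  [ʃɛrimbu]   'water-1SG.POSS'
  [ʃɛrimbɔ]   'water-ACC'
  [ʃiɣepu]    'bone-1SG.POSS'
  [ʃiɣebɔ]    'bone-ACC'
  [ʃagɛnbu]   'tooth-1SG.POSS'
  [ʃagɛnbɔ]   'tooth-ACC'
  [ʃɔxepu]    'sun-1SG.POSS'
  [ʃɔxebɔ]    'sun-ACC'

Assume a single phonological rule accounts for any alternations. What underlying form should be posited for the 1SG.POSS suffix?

/-pu/

The 1SG.POSS morpheme has two allomorphs, [-bu] and [-pu].
The ACC suffix, which begins with [b], is invariant after every stem; so [b] is not altered by any rule here.
So the underlying form is /-pu/, and voiceless stops become voiced after a nasal.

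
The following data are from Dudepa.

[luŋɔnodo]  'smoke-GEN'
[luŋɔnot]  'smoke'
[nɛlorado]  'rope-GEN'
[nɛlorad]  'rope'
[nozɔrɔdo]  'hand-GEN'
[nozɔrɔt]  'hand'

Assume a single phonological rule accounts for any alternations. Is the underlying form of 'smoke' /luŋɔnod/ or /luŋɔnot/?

'smoke' shows [d] ~ [t] at the end of the stem ([luŋɔnodo] vs [luŋɔnot]).
The stem 'rope' ([nɛlorado], [nɛlorad]) shows [d] unchanged in both environments, so [d] cannot be basic with [t] derived in isolation.
The alternation reflects intervocalic voicing: voiceless stops become voiced between vowels. /t/ is underlying.

/luŋɔnot/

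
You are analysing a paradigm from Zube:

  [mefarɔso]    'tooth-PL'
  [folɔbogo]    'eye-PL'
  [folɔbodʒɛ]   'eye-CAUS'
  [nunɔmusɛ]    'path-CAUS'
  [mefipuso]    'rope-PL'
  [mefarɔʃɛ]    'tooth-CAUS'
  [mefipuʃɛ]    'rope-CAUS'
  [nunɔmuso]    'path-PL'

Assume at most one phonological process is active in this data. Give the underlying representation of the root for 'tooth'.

The root 'tooth' surfaces as [mefarɔso] and [mefarɔʃɛ], with a stem-final [s] ~ [ʃ] alternation.
But 'path' keeps [s] in both environments ([nunɔmuso], [nunɔmusɛ]), so there is no rule changing /s/ to [ʃ] before the CAUS suffix.
The alternation reflects depalatalization: palato-alveolar /dʒ/ and /ʃ/ become [g] and [s] when no front vowel follows. /ʃ/ is underlying.

/mefarɔʃ/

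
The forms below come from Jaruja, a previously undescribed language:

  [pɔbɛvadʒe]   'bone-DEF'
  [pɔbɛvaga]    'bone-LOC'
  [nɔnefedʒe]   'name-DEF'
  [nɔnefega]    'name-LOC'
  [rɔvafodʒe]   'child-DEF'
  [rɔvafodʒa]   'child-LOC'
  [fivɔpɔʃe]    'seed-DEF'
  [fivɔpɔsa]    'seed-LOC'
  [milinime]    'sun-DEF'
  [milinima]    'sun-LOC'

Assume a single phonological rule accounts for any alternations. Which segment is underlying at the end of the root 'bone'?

In [pɔbɛvadʒe] and [pɔbɛvaga] the final segment of 'bone' alternates: [dʒ] ~ [g].
If /dʒ/ were underlying and a rule turned it into [g] before the LOC suffix, 'child' would also alternate; but it has [dʒ] in both [rɔvafodʒe] and [rɔvafodʒa].
The alternation reflects palatalization before a front vowel: /g/ and /s/ become palato-alveolar [dʒ] and [ʃ] before a front vowel. /g/ is underlying.

/g/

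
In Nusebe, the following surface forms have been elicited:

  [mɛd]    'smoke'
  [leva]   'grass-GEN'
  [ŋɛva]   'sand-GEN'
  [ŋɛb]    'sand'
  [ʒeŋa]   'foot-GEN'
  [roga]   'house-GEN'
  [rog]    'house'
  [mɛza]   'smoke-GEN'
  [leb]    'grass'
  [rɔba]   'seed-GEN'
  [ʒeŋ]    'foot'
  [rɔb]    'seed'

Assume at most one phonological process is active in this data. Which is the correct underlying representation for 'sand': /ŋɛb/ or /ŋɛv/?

/ŋɛv/

In [ŋɛb] and [ŋɛva] the final segment of 'sand' alternates: [b] ~ [v].
If /b/ were underlying and a rule turned it into [v] before the GEN suffix, 'seed' would also alternate; but it has [b] in both [rɔb] and [rɔba].
So /v/ is underlying, and a rule of word-final hardening — voiced fricatives become stops word-finally — gives [b].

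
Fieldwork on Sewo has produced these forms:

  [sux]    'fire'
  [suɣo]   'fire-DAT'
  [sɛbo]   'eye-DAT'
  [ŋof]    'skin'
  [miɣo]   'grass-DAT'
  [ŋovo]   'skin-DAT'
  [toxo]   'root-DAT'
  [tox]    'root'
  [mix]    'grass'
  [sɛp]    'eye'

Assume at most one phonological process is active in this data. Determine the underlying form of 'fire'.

The stem for 'fire' ends in [ɣ] in [suɣo] but [x] in [sux].
If /x/ were underlying and a rule turned it into [ɣ] before the DAT suffix, 'root' would also alternate; but it has [x] in both [toxo] and [tox].
The alternation reflects word-final obstruent devoicing: voiced obstruents become voiceless word-finally. /ɣ/ is underlying.

/suɣ/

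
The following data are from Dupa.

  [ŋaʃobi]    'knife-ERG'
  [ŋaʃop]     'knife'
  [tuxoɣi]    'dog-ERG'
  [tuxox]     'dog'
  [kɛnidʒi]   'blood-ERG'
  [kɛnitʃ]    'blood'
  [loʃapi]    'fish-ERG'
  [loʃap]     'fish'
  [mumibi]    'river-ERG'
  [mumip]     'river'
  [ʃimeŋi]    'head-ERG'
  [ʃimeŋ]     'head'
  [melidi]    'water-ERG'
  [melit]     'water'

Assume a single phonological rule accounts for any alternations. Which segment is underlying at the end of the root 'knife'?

/b/

The stem for 'knife' ends in [b] in [ŋaʃobi] but [p] in [ŋaʃop].
The stem 'fish' ([loʃapi], [loʃap]) shows [p] unchanged in both environments, so [p] cannot be basic with [b] derived before the ERG suffix.
The underlying segment must be /b/; voiced obstruents become voiceless word-finally, yielding [p] there.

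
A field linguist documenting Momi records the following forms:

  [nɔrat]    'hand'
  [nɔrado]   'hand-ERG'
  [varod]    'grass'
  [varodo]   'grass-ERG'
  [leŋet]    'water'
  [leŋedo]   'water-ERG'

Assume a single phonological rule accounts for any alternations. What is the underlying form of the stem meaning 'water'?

/leŋet/

The root 'water' surfaces as [leŋet] and [leŋedo], with a stem-final [t] ~ [d] alternation.
But 'grass' keeps [d] in both environments ([varod], [varodo]), so there is no rule changing /d/ to [t] in isolation.
The alternation reflects intervocalic voicing: voiceless stops become voiced between vowels. /t/ is underlying.
The underlying form of 'water' is therefore /leŋet/.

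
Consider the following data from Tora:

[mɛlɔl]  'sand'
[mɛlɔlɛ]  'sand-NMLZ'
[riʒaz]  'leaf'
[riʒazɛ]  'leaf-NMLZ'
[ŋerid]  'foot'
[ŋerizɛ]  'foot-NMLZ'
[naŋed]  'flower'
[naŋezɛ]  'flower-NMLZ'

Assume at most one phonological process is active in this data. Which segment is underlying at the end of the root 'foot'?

/d/

The stem for 'foot' ends in [d] in [ŋerid] but [z] in [ŋerizɛ].
The stem 'leaf' ([riʒaz], [riʒazɛ]) shows [z] unchanged in both environments, so [z] cannot be basic with [d] derived in isolation.
The underlying segment must be /d/; voiced stops become fricatives between vowels, yielding [z] there.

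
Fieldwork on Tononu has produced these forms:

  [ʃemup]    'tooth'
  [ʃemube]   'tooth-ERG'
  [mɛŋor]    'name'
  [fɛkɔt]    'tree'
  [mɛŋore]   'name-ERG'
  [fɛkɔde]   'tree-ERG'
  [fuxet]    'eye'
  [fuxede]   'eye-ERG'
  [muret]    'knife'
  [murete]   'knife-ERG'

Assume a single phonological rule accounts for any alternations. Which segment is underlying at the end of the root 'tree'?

The stem for 'tree' ends in [d] in [fɛkɔde] but [t] in [fɛkɔt].
If /t/ were underlying and a rule turned it into [d] before the ERG suffix, 'knife' would also alternate; but it has [t] in both [murete] and [muret].
Therefore /d/ is basic and [t] is derived by word-final obstruent devoicing (voiced obstruents become voiceless word-finally).

/d/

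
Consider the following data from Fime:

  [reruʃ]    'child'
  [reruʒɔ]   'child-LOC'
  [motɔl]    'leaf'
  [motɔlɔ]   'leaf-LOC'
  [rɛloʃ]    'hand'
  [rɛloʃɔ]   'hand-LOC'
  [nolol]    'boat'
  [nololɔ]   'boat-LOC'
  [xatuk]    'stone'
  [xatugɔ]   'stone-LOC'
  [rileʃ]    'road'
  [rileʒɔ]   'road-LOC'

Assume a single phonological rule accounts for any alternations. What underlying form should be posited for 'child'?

In [reruʃ] and [reruʒɔ] the final segment of 'child' alternates: [ʃ] ~ [ʒ].
Compare 'hand', with invariant [ʃ] in [rɛloʃ] and [rɛloʃɔ]: an analysis with underlying /ʃ/ and a rule producing [ʒ] before the LOC suffix would wrongly predict alternation here too.
Therefore /ʒ/ is basic and [ʃ] is derived by word-final obstruent devoicing (voiced obstruents become voiceless word-finally).

/reruʒ/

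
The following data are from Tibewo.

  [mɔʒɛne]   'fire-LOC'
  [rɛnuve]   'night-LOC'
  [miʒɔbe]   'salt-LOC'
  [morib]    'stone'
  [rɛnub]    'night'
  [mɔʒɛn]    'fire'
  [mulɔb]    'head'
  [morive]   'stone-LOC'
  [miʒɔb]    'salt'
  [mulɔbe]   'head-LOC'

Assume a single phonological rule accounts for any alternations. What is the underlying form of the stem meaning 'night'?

/rɛnuv/

'night' shows [v] ~ [b] at the end of the stem ([rɛnuve] vs [rɛnub]).
Compare 'head', with invariant [b] in [mulɔbe] and [mulɔb]: an analysis with underlying /b/ and a rule producing [v] before the LOC suffix would wrongly predict alternation here too.
The alternation reflects word-final hardening: voiced fricatives become stops word-finally. /v/ is underlying.
So 'night' = /rɛnuv/.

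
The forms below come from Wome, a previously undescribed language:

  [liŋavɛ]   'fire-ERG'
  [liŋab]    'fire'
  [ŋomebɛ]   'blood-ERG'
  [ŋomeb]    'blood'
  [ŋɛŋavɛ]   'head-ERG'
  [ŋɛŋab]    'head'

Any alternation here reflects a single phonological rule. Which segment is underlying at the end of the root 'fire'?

/v/

'fire' shows [v] ~ [b] at the end of the stem ([liŋavɛ] vs [liŋab]).
If /b/ were underlying and a rule turned it into [v] before the ERG suffix, 'blood' would also alternate; but it has [b] in both [ŋomebɛ] and [ŋomeb].
The alternation reflects word-final hardening: voiced fricatives become stops word-finally. /v/ is underlying.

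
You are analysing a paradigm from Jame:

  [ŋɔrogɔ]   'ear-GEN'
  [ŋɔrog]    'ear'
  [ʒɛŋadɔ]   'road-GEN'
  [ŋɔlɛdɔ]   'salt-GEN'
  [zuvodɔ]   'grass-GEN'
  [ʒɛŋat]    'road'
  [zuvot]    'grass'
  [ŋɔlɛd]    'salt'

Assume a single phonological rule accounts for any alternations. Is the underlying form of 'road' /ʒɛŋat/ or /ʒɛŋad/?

/ʒɛŋat/

In [ʒɛŋat] and [ʒɛŋadɔ] the final segment of 'road' alternates: [t] ~ [d].
But 'salt' keeps [d] in both environments ([ŋɔlɛd], [ŋɔlɛdɔ]), so there is no rule changing /d/ to [t] in isolation.
The underlying segment must be /t/; voiceless stops become voiced between vowels, yielding [d] there.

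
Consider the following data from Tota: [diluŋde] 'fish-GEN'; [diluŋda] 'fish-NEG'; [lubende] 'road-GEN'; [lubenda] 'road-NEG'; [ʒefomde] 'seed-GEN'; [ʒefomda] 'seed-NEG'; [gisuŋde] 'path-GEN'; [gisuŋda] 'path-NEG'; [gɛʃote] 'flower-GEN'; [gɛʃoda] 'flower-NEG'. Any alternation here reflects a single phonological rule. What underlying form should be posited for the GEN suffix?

The GEN morpheme has two allomorphs, [-de] and [-te].
By contrast the NEG suffix keeps its initial [d] throughout — that segment must be underlying.
The GEN suffix is therefore /-te/ underlyingly, with post-nasal voicing: voiceless stops become voiced after a nasal.

/-te/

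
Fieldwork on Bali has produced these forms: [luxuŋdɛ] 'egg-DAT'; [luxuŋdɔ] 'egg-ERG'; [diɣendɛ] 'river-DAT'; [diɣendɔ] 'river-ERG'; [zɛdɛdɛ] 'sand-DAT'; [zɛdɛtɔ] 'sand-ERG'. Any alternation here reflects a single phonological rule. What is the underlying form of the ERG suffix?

/-tɔ/

The ERG morpheme has two allomorphs, [-dɔ] and [-tɔ].
By contrast the DAT suffix keeps its initial [d] throughout — that segment must be underlying.
So the underlying form is /-tɔ/, and voiceless stops become voiced after a nasal.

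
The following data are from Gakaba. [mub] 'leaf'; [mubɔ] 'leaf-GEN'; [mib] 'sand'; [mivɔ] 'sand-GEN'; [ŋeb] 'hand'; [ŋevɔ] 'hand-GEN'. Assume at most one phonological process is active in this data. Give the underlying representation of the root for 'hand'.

/ŋev/

'hand' shows [b] ~ [v] at the end of the stem ([ŋeb] vs [ŋevɔ]).
Compare 'leaf', with invariant [b] in [mub] and [mubɔ]: an analysis with underlying /b/ and a rule producing [v] before the GEN suffix would wrongly predict alternation here too.
Therefore /v/ is basic and [b] is derived by word-final hardening (voiced fricatives become stops word-finally).
The underlying form of 'hand' is therefore /ŋev/.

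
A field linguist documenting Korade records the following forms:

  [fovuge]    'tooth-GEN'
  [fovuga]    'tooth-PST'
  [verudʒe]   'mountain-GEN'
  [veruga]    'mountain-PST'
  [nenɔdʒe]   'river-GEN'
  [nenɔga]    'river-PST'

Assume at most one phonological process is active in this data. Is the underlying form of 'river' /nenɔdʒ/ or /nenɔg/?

/nenɔdʒ/

The root 'river' surfaces as [nenɔdʒe] and [nenɔga], with a stem-final [dʒ] ~ [g] alternation.
But 'tooth' keeps [g] in both environments ([fovuge], [fovuga]), so there is no rule changing /g/ to [dʒ] before the GEN suffix.
Therefore /dʒ/ is basic and [g] is derived by depalatalization (palato-alveolar /dʒ/ becomes [g] when no front vowel follows).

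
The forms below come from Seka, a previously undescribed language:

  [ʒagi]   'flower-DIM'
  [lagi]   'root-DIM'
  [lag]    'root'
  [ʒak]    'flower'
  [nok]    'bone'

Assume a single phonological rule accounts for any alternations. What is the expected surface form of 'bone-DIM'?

[nogi]

In [ʒak] and [ʒagi] the final segment of 'flower' alternates: [k] ~ [g].
Compare 'root', with invariant [g] in [lag] and [lagi]: an analysis with underlying /g/ and a rule producing [k] in isolation would wrongly predict alternation here too.
The alternation reflects intervocalic voicing: voiceless stops become voiced between vowels. /k/ is underlying.
The one attested form of 'bone', [nok], shows underlying /nok/. Applying the same rule between vowels gives [nogi].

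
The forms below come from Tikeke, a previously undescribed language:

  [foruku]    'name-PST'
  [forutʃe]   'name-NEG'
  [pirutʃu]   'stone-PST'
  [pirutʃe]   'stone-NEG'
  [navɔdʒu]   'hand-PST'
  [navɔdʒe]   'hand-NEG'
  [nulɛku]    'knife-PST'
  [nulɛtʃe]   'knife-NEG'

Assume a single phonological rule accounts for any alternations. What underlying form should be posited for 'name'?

/foruk/

The stem for 'name' ends in [k] in [foruku] but [tʃ] in [forutʃe].
But 'stone' keeps [tʃ] in both environments ([pirutʃu], [pirutʃe]), so there is no rule changing /tʃ/ to [k] before the PST suffix.
So /k/ is underlying, and a rule of palatalization before a front vowel — /k/ becomes palato-alveolar [tʃ] before a front vowel — gives [tʃ].
The underlying form of 'name' is therefore /foruk/.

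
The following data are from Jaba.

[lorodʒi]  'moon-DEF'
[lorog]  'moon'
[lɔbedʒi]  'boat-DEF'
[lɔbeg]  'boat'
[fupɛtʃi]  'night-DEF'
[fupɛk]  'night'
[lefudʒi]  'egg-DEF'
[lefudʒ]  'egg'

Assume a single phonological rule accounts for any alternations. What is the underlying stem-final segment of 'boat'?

The stem for 'boat' ends in [dʒ] in [lɔbedʒi] but [g] in [lɔbeg].
But 'egg' keeps [dʒ] in both environments ([lefudʒi], [lefudʒ]), so there is no rule changing /dʒ/ to [g] in isolation.
The underlying segment must be /g/; /k/ and /g/ become palato-alveolar [tʃ] and [dʒ] before a front vowel, yielding [dʒ] there.

/g/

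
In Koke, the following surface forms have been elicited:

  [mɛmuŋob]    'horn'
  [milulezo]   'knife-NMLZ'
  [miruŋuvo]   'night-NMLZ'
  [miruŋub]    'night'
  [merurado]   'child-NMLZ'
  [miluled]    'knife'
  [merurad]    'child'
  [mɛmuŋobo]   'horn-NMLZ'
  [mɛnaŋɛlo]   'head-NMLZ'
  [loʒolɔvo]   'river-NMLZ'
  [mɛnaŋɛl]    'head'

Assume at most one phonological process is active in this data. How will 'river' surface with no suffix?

[loʒolɔb]

The root 'night' surfaces as [miruŋub] and [miruŋuvo], with a stem-final [b] ~ [v] alternation.
But 'horn' keeps [b] in both environments ([mɛmuŋob], [mɛmuŋobo]), so there is no rule changing /b/ to [v] before the NMLZ suffix.
The alternation reflects word-final hardening: voiced fricatives become stops word-finally. /v/ is underlying.
From [loʒolɔvo] the stem 'river' is /loʒolɔv/; word-finally this yields [loʒolɔb].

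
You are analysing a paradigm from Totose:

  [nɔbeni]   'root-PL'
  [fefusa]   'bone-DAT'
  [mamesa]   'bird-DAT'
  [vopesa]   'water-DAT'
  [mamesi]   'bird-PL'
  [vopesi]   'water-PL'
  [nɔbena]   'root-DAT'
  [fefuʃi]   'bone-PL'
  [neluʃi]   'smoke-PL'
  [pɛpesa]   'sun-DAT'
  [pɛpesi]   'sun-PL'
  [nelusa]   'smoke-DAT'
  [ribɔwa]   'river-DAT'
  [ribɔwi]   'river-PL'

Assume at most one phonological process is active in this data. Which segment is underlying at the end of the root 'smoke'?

/ʃ/

In [nelusa] and [neluʃi] the final segment of 'smoke' alternates: [s] ~ [ʃ].
But 'bird' keeps [s] in both environments ([mamesa], [mamesi]), so there is no rule changing /s/ to [ʃ] before the PL suffix.
The underlying segment must be /ʃ/; palato-alveolar /ʃ/ becomes [s] when no front vowel follows, yielding [s] there.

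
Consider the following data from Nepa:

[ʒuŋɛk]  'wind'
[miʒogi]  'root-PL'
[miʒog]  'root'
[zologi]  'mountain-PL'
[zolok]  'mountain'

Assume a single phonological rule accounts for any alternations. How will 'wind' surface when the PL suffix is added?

In [zologi] and [zolok] the final segment of 'mountain' alternates: [g] ~ [k].
The stem 'root' ([miʒogi], [miʒog]) shows [g] unchanged in both environments, so [g] cannot be basic with [k] derived in isolation.
Therefore /k/ is basic and [g] is derived by intervocalic voicing (voiceless stops become voiced between vowels).
The one attested form of 'wind', [ʒuŋɛk], shows underlying /ʒuŋɛk/. Applying the same rule between vowels gives [ʒuŋɛgi].

[ʒuŋɛgi]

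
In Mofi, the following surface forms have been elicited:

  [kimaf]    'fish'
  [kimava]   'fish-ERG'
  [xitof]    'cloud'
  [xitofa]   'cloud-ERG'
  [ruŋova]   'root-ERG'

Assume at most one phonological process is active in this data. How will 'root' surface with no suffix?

The stem for 'fish' ends in [f] in [kimaf] but [v] in [kimava].
The stem 'cloud' ([xitof], [xitofa]) shows [f] unchanged in both environments, so [f] cannot be basic with [v] derived before the ERG suffix.
The underlying segment must be /v/; voiced obstruents become voiceless word-finally, yielding [f] there.
The one attested form of 'root', [ruŋova], shows underlying /ruŋov/. Applying the same rule word-finally gives [ruŋof].

[ruŋof]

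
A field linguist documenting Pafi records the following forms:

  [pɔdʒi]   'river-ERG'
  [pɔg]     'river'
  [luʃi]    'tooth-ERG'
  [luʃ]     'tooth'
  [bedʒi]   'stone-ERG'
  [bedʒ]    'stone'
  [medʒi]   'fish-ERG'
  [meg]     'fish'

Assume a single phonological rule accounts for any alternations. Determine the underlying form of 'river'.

/pɔg/

The stem for 'river' ends in [dʒ] in [pɔdʒi] but [g] in [pɔg].
The stem 'stone' ([bedʒi], [bedʒ]) shows [dʒ] unchanged in both environments, so [dʒ] cannot be basic with [g] derived in isolation.
The underlying segment must be /g/; /g/ becomes palato-alveolar [dʒ] before a front vowel, yielding [dʒ] there.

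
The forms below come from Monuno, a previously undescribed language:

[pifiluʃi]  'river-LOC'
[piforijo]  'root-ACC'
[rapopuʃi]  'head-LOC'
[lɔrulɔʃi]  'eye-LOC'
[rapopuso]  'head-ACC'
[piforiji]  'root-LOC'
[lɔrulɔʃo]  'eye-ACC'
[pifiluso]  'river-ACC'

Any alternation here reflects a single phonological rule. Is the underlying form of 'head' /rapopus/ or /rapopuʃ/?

'head' shows [s] ~ [ʃ] at the end of the stem ([rapopuso] vs [rapopuʃi]).
Compare 'eye', with invariant [ʃ] in [lɔrulɔʃo] and [lɔrulɔʃi]: an analysis with underlying /ʃ/ and a rule producing [s] before the ACC suffix would wrongly predict alternation here too.
Therefore /s/ is basic and [ʃ] is derived by palatalization before a front vowel (/s/ becomes palato-alveolar [ʃ] before a front vowel).

/rapopus/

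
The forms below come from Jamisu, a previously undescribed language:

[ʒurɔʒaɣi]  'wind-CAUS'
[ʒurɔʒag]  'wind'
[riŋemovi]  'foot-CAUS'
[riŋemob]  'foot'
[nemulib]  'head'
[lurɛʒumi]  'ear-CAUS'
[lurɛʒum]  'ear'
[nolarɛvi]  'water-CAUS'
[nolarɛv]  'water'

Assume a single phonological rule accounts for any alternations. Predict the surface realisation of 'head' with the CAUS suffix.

The stem for 'foot' ends in [v] in [riŋemovi] but [b] in [riŋemob].
But 'water' keeps [v] in both environments ([nolarɛvi], [nolarɛv]), so there is no rule changing /v/ to [b] in isolation.
Therefore /b/ is basic and [v] is derived by intervocalic spirantization (voiced stops become fricatives between vowels).
The one attested form of 'head', [nemulib], shows underlying /nemulib/. Applying the same rule between vowels gives [nemulivi].

[nemulivi]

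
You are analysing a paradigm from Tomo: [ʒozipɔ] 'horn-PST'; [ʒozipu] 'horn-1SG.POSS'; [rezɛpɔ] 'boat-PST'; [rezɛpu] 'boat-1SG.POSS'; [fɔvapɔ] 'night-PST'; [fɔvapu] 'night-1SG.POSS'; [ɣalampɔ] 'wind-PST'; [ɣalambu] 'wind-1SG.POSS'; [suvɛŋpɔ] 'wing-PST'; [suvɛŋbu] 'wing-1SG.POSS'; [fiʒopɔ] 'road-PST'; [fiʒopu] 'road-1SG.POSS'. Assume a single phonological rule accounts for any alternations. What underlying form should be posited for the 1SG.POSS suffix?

/-bu/

The 1SG.POSS suffix surfaces as [-bu] and [-pu], depending on the final segment of the stem.
By contrast the PST suffix keeps its initial [p] throughout — that segment must be underlying.
So the underlying form is /-bu/, and voiced stops become voiceless after a vowel.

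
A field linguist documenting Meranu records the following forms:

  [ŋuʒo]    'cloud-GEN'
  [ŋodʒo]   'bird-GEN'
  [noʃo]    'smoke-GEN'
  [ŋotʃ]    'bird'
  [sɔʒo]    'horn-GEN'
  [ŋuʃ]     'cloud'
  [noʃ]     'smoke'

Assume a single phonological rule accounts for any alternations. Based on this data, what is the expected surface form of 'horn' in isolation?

[sɔʃ]

The root 'cloud' surfaces as [ŋuʒo] and [ŋuʃ], with a stem-final [ʒ] ~ [ʃ] alternation.
The stem 'smoke' ([noʃo], [noʃ]) shows [ʃ] unchanged in both environments, so [ʃ] cannot be basic with [ʒ] derived before the GEN suffix.
The alternation reflects word-final obstruent devoicing: voiced obstruents become voiceless word-finally. /ʒ/ is underlying.
The one attested form of 'horn', [sɔʒo], shows underlying /sɔʒ/. Applying the same rule word-finally gives [sɔʃ].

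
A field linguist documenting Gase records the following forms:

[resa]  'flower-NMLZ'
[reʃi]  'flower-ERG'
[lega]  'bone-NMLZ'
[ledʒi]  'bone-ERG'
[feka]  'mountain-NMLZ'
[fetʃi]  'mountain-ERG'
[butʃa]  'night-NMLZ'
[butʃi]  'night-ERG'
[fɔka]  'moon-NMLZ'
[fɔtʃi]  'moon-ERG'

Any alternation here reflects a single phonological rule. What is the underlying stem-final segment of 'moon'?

/k/

'moon' shows [k] ~ [tʃ] at the end of the stem ([fɔka] vs [fɔtʃi]).
If /tʃ/ were underlying and a rule turned it into [k] before the NMLZ suffix, 'night' would also alternate; but it has [tʃ] in both [butʃa] and [butʃi].
The alternation reflects palatalization before a front vowel: /k/, /g/ and /s/ become palato-alveolar [tʃ], [dʒ] and [ʃ] before a front vowel. /k/ is underlying.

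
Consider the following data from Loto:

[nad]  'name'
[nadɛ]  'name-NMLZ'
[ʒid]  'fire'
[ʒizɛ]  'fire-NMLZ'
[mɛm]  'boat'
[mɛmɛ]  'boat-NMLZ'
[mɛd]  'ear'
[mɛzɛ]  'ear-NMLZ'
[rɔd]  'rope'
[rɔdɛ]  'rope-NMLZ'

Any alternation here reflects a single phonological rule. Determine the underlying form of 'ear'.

/mɛz/

The stem for 'ear' ends in [d] in [mɛd] but [z] in [mɛzɛ].
But 'name' keeps [d] in both environments ([nad], [nadɛ]), so there is no rule changing /d/ to [z] before the NMLZ suffix.
So /z/ is underlying, and a rule of word-final hardening — voiced fricatives become stops word-finally — gives [d].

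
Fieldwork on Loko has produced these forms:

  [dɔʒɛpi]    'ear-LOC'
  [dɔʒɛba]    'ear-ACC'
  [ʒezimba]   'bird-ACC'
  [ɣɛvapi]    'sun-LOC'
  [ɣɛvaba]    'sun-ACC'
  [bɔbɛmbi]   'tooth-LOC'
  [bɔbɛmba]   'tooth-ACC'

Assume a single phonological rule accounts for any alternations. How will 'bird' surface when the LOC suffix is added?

[ʒezimbi]

The LOC morpheme has two allomorphs, [-bi] and [-pi].
The ACC suffix, which begins with [b], is invariant after every stem; so [b] is not altered by any rule here.
The LOC suffix is therefore /-pi/ underlyingly, with post-nasal voicing: voiceless stops become voiced after a nasal.
After 'bird', which ends in a nasal, the suffix surfaces as [-bi], giving [ʒezimbi].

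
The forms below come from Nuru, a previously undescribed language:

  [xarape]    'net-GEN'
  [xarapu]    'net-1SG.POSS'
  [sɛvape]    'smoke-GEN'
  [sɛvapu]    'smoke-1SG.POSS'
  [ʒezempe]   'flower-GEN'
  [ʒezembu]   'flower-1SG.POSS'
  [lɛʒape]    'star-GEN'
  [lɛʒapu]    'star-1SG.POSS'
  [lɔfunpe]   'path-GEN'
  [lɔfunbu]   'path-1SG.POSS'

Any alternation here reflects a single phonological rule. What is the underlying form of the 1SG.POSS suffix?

/-bu/

The 1SG.POSS suffix surfaces as [-bu] and [-pu], depending on the final segment of the stem.
By contrast the GEN suffix keeps its initial [p] throughout — that segment must be underlying.
So the underlying form is /-bu/, and voiced stops become voiceless after a vowel.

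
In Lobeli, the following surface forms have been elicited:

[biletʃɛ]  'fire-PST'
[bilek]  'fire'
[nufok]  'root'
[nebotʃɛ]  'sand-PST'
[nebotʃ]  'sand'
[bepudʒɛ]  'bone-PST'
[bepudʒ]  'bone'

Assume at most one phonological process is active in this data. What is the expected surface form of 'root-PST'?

[nufotʃɛ]

The stem for 'fire' ends in [tʃ] in [biletʃɛ] but [k] in [bilek].
Compare 'sand', with invariant [tʃ] in [nebotʃɛ] and [nebotʃ]: an analysis with underlying /tʃ/ and a rule producing [k] in isolation would wrongly predict alternation here too.
So /k/ is underlying, and a rule of palatalization before a front vowel — /k/ becomes palato-alveolar [tʃ] before a front vowel — gives [tʃ].
The one attested form of 'root', [nufok], shows underlying /nufok/. Applying the same rule before a front vowel gives [nufotʃɛ].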